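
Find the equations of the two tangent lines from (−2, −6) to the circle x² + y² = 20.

x − 2y = 10 and 2x + y = −10

Write the tangent as mx − y + (−6 − m·(−2)) = 0 and set its distance from the centre to 2√5:
[m·(2) − (6)]² = 20(m² + 1)
2m² + 3m − 2 = 0, so m = 1/2 or m = −2.
With m = 1/2: x − 2y = 10. With m = −2: 2x + y = −10.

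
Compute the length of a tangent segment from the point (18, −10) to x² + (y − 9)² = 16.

With centre O = (0, 9), |OP|² = 685 and r² = 16.
By the tangent–radius right angle, tangent length = √(|PO|² − r²) = √669.

√669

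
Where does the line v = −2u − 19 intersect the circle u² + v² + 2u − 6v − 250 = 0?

(−15, 11) and (−3, −13)

Express v = −2u − 19 and substitute into the circle:
5u² + 90u + 225 = 0  ⟹  u² + 18u + 45 = 0
u = −3 or u = −15, giving (−3, −13) and (−15, 11).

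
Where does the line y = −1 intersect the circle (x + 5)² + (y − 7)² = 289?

Express y = −1 and substitute into the circle:
x² + 10x − 200 = 0
x = 10 or x = −20, giving (10, −1) and (−20, −1).

(−20, −1) and (10, −1)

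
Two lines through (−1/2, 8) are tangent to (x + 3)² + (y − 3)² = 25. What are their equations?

y = 8 and 4x + 3y = 22

Let a tangent through (−1/2, 8) have slope m. Its distance from (−3, 3) must equal 5:
(−5/2m − (−5))² = 25(m² + 1)
3m² + 4m = 0, so m = 0 or m = −4/3.
Through (−1/2, 8) these give y = 8 and 4x + 3y = 22.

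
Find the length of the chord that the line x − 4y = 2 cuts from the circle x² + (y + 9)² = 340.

8√17

Substitute y = (−2 + x)/4:
17x² + 68x − 4284 = 0  ⟹  x² + 4x − 252 = 0
x = 14 or x = −18, giving (14, 3) and (−18, −5).
|(14, 3) − (−18, −5)| = √((32)² + (8)²) = 8√17.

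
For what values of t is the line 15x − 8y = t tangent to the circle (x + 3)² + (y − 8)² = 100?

t = −279 or t = 61

Tangency holds when the distance from the centre (−3, 8) to the line equals the radius 10:
|15·(−3) − 8·8 − t| / √289 = 10
|t − (−109)| = 10·17, so t = 61 or t = −279.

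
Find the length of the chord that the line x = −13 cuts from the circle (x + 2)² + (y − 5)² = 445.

36

The distance from (−2, 5) to the line is 11, and r² = 445.
Half the chord is √(r² − d²) = √(324), so the full chord is 36.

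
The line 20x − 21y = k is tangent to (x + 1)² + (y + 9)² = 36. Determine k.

k = −5 or k = 343

For a tangent, require d(centre, line) = r = 6.
|20·(−1) − 21·(−9) − k| / √841 = 6
|k − (169)| = 6·29, so k = 343 or k = −5.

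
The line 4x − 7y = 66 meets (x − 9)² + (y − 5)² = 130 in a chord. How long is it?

The distance from (9, 5) to the line is 65/√65, and r² = 130.
Half the chord is √(r² − d²) = √(65), so the full chord is 2√65.

2√65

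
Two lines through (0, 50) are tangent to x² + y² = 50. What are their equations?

7x − y = −50 and 7x + y = 50

Write the tangent as mx − y + (50 − m·(0)) = 0 and set its distance from the centre to 5√2:
[m·(0) − (−50)]² = 50(m² + 1)
m² − 49 = 0, so m = 7 or m = −7.
With m = 7: 7x − y = −50. With m = −7: 7x + y = 50.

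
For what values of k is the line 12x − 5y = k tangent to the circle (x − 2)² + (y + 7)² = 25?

Tangency holds when the distance from the centre (2, −7) to the line equals the radius 5:
|12·2 − 5·(−7) − k| / √169 = 5
|k − (59)| = 5·13, so k = 124 or k = −6.

k = −6 or k = 124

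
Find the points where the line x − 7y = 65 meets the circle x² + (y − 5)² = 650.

(−19, −12) and (23, −6)

From the line, y = (−65 + x)/7. Substituting:
50x² − 200x − 21850 = 0  ⟹  x² − 4x − 437 = 0
x = 23 or x = −19, giving (23, −6) and (−19, −12).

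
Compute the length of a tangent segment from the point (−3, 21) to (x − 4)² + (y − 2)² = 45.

√365

With centre O = (4, 2), |OP|² = 410 and r² = 45.
By the tangent–radius right angle, tangent length = √(|PO|² − r²) = √365.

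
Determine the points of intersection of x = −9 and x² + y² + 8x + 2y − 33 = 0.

The line gives x = −9. Substituting into the circle:
y² + 2y − 24 = 0
y = 4 or y = −6, giving (−9, 4) and (−9, −6).

(−9, −6) and (−9, 4)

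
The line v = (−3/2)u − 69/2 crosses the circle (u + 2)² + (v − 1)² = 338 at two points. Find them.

Substitute v = (−69 − 3u)/2:
13u² + 442u + 3705 = 0  ⟹  u² + 34u + 285 = 0
u = −15 or u = −19, giving (−15, −12) and (−19, −6).

(−19, −6) and (−15, −12)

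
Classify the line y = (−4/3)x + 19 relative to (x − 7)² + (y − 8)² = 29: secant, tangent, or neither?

Substituting the line into the circle gives 25x² − 390x + 1269 = 0.
Δ = 152100 − 126900 = 25200.
Two real roots: the line is a secant.

secant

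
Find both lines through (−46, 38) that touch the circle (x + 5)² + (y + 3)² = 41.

A line y − (38) = m(x − (−46)) is tangent when its distance from (−5, −3) is √41:
[m·(41) − (−41)]² = 41(m² + 1)
20m² + 41m + 20 = 0, so m = −5/4 or m = −4/5.
Through (−46, 38) these give 5x + 4y = −78 and 4x + 5y = 6.

5x + 4y = −78 and 4x + 5y = 6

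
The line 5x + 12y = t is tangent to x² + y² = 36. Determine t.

t = −78 or t = 78

Tangency holds when the distance from the centre (0, 0) to the line equals the radius 6:
|5·0 + 12·0 − t| / √169 = 6
|t| = 6·13, so t = 78 or t = −78.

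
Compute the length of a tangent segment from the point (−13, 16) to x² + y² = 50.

The centre is (0, 0) and r = 5√2. The square of the distance from P to the centre is 169 + 256 = 425.
Power of the point: PT² = |PO|² − r² = 375, so PT = 5√15.

5√15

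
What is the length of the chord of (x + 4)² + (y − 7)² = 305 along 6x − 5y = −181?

2√61

From the line, y = (181 + 6x)/5. Substituting:
61x² + 1952x + 14091 = 0  ⟹  x² + 32x + 231 = 0
x = −11 or x = −21, giving (−11, 23) and (−21, 11).
|(−11, 23) − (−21, 11)| = √((10)² + (12)²) = 2√61.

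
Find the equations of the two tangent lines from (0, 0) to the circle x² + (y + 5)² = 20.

A line y − (0) = m(x − (0)) is tangent when its distance from (0, −5) is 2√5:
(0m − (−5))² = 20(m² + 1)
4m² − 1 = 0, so m = −1/2 or m = 1/2.
Through (0, 0) these give x + 2y = 0 and x − 2y = 0.

x + 2y = 0 and x − 2y = 0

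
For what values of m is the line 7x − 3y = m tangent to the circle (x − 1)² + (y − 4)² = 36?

The line touches the circle iff its distance from (1, 4) is 6:
|7·1 − 3·4 − m| / √58 = 6
|m − (−5)| = 6√58.

m = −5 ± 6√58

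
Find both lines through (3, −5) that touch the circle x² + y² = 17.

x + 4y = −17 and 4x − y = 17

Write the tangent as mx − y + (−5 − m·(3)) = 0 and set its distance from the centre to √17:
[m·(−3) − (5)]² = 17(m² + 1)
4m² − 15m − 4 = 0, so m = −1/4 or m = 4.
Through (3, −5) these give x + 4y = −17 and 4x − y = 17.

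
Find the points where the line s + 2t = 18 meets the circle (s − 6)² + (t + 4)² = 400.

(−6, 12) and (26, −4)

Express t = (18 − s)/2 and substitute into the circle:
5s² − 100s − 780 = 0  ⟹  s² − 20s − 156 = 0
s = 26 or s = −6, giving (26, −4) and (−6, 12).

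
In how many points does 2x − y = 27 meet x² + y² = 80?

0

d² = (2·0 − 1·0 − (27))²/5 = 729/5; r² = 80.
Since d² > r², the line lies outside the circle.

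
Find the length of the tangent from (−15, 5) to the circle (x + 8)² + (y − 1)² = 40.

With centre O = (−8, 1), |OP|² = 65 and r² = 40.
The tangent meets the radius at right angles, so tangent² = |PO|² − r² = 65 − 40 = 25.

5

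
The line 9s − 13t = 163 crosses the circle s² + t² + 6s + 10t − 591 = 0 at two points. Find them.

Substitute t = (−163 + 9s)/13:
250s² − 750s − 94500 = 0  ⟹  s² − 3s − 378 = 0
s = 21 or s = −18, giving (21, 2) and (−18, −25).

(−18, −25) and (21, 2)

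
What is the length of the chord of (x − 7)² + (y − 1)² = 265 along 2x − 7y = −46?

4√53

Centre (7, 1), r² = 265. Perpendicular distance d from centre to line = |53| / √53 = 53/√53.
Chord = 2√(r² − d²) = 2·√(212) = 4√53.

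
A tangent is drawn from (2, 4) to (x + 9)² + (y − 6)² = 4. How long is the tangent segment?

The centre is (−9, 6) and r = 2. The square of the distance from P to the centre is 121 + 4 = 125.
Power of the point: PT² = |PO|² − r² = 121, so PT = 11.

11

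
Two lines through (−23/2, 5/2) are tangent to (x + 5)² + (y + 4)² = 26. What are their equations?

x + 5y = 1 and 5x + y = −55

A line y − (5/2) = m(x − (−23/2)) is tangent when its distance from (−5, −4) is √26:
(13/2m − (−13/2))² = 26(m² + 1)
5m² + 26m + 5 = 0, so m = −1/5 or m = −5.
With m = −1/5: x + 5y = 1. With m = −5: 5x + y = −55.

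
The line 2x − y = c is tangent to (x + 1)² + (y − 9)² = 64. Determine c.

Tangency holds when the distance from the centre (−1, 9) to the line equals the radius 8:
|2·(−1) − 1·9 − c| / √5 = 8
|c − (−11)| = 8√5.

c = −11 ± 8√5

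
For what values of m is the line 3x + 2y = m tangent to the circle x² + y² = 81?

Tangency holds when the distance from the centre (0, 0) to the line equals the radius 9:
|3·0 + 2·0 − m| / √13 = 9
|m| = 9√13.

m = ±9√13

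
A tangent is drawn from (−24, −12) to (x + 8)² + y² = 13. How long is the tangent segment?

Centre (−8, 0), r² = 13. |PO|² = (−16)² + (−12)² = 400.
The tangent meets the radius at right angles, so tangent² = |PO|² − r² = 400 − 13 = 387.

3√43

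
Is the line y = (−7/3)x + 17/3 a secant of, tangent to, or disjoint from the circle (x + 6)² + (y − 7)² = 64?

d² = (7·(−6) + 3·7 − (17))²/58 = 722/29; r² = 64.
Since d² < r², the line cuts the circle twice.

secant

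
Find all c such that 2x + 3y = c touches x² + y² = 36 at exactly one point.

c = ±6√13

The line touches the circle iff its distance from (0, 0) is 6:
|2·0 + 3·0 − c| / √13 = 6
|c| = 6√13.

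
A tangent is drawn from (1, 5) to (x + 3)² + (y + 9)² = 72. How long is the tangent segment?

2√35

The centre is (−3, −9) and r = 6√2. The square of the distance from P to the centre is 16 + 196 = 212.
The tangent meets the radius at right angles, so tangent² = |PO|² − r² = 212 − 72 = 140.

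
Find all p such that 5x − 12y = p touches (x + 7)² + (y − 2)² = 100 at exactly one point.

Tangency holds when the distance from the centre (−7, 2) to the line equals the radius 10:
|5·(−7) − 12·2 − p| / √169 = 10
|p − (−59)| = 10·13, so p = 71 or p = −189.

p = −189 or p = 71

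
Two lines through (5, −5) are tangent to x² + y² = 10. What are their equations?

A line y − (−5) = m(x − (5)) is tangent when its distance from (0, 0) is √10:
(−5m − (5))² = 10(m² + 1)
3m² + 10m + 3 = 0, so m = −1/3 or m = −3.
With m = −1/3: x + 3y = −10. With m = −3: 3x + y = 10.

x + 3y = −10 and 3x + y = 10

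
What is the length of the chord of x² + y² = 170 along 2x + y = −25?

The distance from (0, 0) to the line is 25/√5, and r² = 170.
Chord = 2√(r² − d²) = 2·√(45) = 6√5.

6√5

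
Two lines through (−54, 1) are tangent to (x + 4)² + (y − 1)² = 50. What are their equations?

x + 7y = −47 and x − 7y = −61

Let a tangent through (−54, 1) have slope m. Its distance from (−4, 1) must equal 5√2:
[m·(50) − (0)]² = 50(m² + 1)
49m² − 1 = 0, so m = −1/7 or m = 1/7.
With m = −1/7: x + 7y = −47. With m = 1/7: x − 7y = −61.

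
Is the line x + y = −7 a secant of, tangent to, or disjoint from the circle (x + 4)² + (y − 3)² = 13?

disjoint

Centre (−4, 3), r² = 13. Distance² from centre to line = (6)²/2 = 18.
Since d² > r², the line lies outside the circle.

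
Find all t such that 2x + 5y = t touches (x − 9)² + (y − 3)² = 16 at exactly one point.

For a tangent, require d(centre, line) = r = 4.
|2·9 + 5·3 − t| / √29 = 4
|t − (33)| = 4√29.

t = 33 ± 4√29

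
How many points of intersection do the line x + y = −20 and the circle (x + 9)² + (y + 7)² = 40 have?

Centre (−9, −7), r² = 40. Distance² from centre to line = (4)²/2 = 8.
Since d² < r², the line cuts the circle twice.

2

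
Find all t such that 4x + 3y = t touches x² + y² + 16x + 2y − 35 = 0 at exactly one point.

The line touches the circle iff its distance from (−8, −1) is 10:
|4·(−8) + 3·(−1) − t| / √25 = 10
|t − (−35)| = 10·5, so t = 15 or t = −85.

t = −85 or t = 15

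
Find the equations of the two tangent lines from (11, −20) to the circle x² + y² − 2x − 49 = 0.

Write the tangent as mx − y + (−20 − m·(11)) = 0 and set its distance from the centre to 5√2:
(−10m − (20))² = 50(m² + 1)
m² + 8m + 7 = 0, so m = −7 or m = −1.
With m = −7: 7x + y = 57. With m = −1: x + y = −9.

7x + y = 57 and x + y = −9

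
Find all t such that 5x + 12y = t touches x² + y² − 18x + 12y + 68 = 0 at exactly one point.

t = −118 or t = 64

The line touches the circle iff its distance from (9, −6) is 7:
|5·9 + 12·(−6) − t| / √169 = 7
|t − (−27)| = 7·13, so t = 64 or t = −118.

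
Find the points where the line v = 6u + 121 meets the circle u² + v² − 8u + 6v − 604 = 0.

(−21, −5) and (−19, 7)

Express v = 6u + 121 and substitute into the circle:
37u² + 1480u + 14763 = 0  ⟹  u² + 40u + 399 = 0
u = −19 or u = −21, giving (−19, 7) and (−21, −5).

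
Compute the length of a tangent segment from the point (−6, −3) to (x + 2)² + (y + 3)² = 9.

√7

The centre is (−2, −3) and r = 3. The square of the distance from P to the centre is 16 + 0 = 16.
The tangent meets the radius at right angles, so tangent² = |PO|² − r² = 16 − 9 = 7.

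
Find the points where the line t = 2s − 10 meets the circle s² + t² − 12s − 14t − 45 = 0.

Express t = 2s − 10 and substitute into the circle:
5s² − 80s + 195 = 0  ⟹  s² − 16s + 39 = 0
s = 13 or s = 3, giving (13, 16) and (3, −4).

(3, −4) and (13, 16)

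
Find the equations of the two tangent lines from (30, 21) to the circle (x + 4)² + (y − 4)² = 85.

6x − 7y = 33 and 2x − 9y = −129

A line y − (21) = m(x − (30)) is tangent when its distance from (−4, 4) is √85:
(−34m − (−17))² = 85(m² + 1)
63m² − 68m + 12 = 0, so m = 6/7 or m = 2/9.
With m = 6/7: 6x − 7y = 33. With m = 2/9: 2x − 9y = −129.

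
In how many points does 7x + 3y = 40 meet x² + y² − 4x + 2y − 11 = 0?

2

Centre (2, −1), r² = 16. Distance² from centre to line = (−29)²/58 = 29/2.
Since d² < r², the line cuts the circle twice.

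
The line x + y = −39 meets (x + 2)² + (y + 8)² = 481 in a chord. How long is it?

11√2

Centre (−2, −8), r² = 481. Perpendicular distance d from centre to line = |29| / √2 = 29/√2.
Half the chord is √(r² − d²) = √(121/2), so the full chord is 11√2.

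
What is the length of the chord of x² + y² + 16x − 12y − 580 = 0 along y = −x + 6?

From the line, y = −x + 6. Substituting:
2x² + 16x − 616 = 0  ⟹  x² + 8x − 308 = 0
x = 14 or x = −22, giving (14, −8) and (−22, 28).
Chord length = distance between (14, −8) and (−22, 28) = √2592 = 36√2.

36√2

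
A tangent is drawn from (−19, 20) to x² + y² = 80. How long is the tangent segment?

The centre is (0, 0) and r = 4√5. The square of the distance from P to the centre is 361 + 400 = 761.
The tangent meets the radius at right angles, so tangent² = |PO|² − r² = 761 − 80 = 681.

√681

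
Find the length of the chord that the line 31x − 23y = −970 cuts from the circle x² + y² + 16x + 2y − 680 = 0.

√1490

Centre (−8, −1), r² = 745. Perpendicular distance d from centre to line = |745| / √1490 = 745/√1490.
Half the chord is √(r² − d²) = √(745/2), so the full chord is √1490.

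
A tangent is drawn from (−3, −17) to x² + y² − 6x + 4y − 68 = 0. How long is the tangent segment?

With centre O = (3, −2), |OP|² = 261 and r² = 81.
By the tangent–radius right angle, tangent length = √(|PO|² − r²) = √180 = 6√5.

6√5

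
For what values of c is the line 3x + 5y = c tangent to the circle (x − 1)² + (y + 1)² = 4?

Tangency holds when the distance from the centre (1, −1) to the line equals the radius 2:
|3·1 + 5·(−1) − c| / √34 = 2
|c − (−2)| = 2√34.

c = −2 ± 2√34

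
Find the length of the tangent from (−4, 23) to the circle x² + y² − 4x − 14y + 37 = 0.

2√69

Centre (2, 7), r² = 16. |PO|² = (−6)² + (16)² = 292.
By the tangent–radius right angle, tangent length = √(|PO|² − r²) = √276 = 2√69.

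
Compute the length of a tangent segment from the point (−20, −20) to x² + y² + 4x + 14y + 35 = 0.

5√19

Centre (−2, −7), r² = 18. |PO|² = (−18)² + (−13)² = 493.
The tangent meets the radius at right angles, so tangent² = |PO|² − r² = 493 − 18 = 475.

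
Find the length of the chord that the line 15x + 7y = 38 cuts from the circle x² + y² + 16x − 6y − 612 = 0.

Substitute y = (38 − 15x)/7:
274x² + 274x − 30140 = 0  ⟹  x² + x − 110 = 0
x = 10 or x = −11, giving (10, −16) and (−11, 29).
Chord length = distance between (10, −16) and (−11, 29) = √2466 = 3√274.

3√274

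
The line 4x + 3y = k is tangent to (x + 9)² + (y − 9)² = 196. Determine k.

k = −79 or k = 61

Tangency holds when the distance from the centre (−9, 9) to the line equals the radius 14:
|4·(−9) + 3·9 − k| / √25 = 14
|k − (−9)| = 14·5, so k = 61 or k = −79.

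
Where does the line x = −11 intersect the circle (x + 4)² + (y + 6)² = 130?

The line gives x = −11. Substituting into the circle:
y² + 12y − 45 = 0
y = 3 or y = −15, giving (−11, 3) and (−11, −15).

(−11, −15) and (−11, 3)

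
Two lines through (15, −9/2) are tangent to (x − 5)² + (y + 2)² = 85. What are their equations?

Let a tangent through (15, −9/2) have slope m. Its distance from (5, −2) must equal √85:
[m·(−10) − (5/2)]² = 85(m² + 1)
12m² + 40m − 63 = 0, so m = 7/6 or m = −9/2.
With m = 7/6: 7x − 6y = 132. With m = −9/2: 9x + 2y = 126.

7x − 6y = 132 and 9x + 2y = 126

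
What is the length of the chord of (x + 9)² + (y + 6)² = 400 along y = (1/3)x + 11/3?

The distance from (−9, −6) to the line is 20/√10, and r² = 400.
Half the chord is √(r² − d²) = √(360), so the full chord is 12√10.

12√10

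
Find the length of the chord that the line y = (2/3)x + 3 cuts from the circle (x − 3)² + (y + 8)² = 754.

14√13

Substitute y = (9 + 2x)/3:
13x² + 78x − 5616 = 0  ⟹  x² + 6x − 432 = 0
x = 18 or x = −24, giving (18, 15) and (−24, −13).
Chord length = distance between (18, 15) and (−24, −13) = √2548 = 14√13.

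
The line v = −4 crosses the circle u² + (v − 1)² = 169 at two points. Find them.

From the line, v = −4. Substituting:
u² − 144 = 0
u = 12 or u = −12, giving (12, −4) and (−12, −4).

(−12, −4) and (12, −4)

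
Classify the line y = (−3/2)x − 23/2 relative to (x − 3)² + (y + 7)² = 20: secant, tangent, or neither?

Substituting the line into the circle gives 13x² + 30x + 37 = 0.
Discriminant = (30)² − 4·13·(37) = −1024 < 0.
No real roots: the line does not meet the circle.

neither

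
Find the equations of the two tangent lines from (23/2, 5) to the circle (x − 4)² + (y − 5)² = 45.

A line y − (5) = m(x − (23/2)) is tangent when its distance from (4, 5) is 3√5:
[m·(−15/2) − (0)]² = 45(m² + 1)
m² − 4 = 0, so m = 2 or m = −2.
With m = 2: 2x − y = 18. With m = −2: 2x + y = 28.

2x − y = 18 and 2x + y = 28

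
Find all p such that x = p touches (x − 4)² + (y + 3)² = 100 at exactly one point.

For a tangent, require d(centre, line) = r = 10.
|1·4 + 0·(−3) − p| / √1 = 10
|p − (4)| = 10, so p = 14 or p = −6.

p = −6 or p = 14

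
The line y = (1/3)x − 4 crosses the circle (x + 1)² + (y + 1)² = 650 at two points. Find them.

From the line, y = (−12 + x)/3. Substituting:
10x² − 5760 = 0  ⟹  x² − 576 = 0
x = 24 or x = −24, giving (24, 4) and (−24, −12).

(−24, −12) and (24, 4)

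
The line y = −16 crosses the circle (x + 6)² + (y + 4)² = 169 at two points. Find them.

(−11, −16) and (−1, −16)

From the line, y = −16. Substituting:
x² + 12x + 11 = 0
x = −1 or x = −11, giving (−1, −16) and (−11, −16).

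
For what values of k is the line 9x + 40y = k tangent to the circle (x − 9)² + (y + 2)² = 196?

Tangency holds when the distance from the centre (9, −2) to the line equals the radius 14:
|9·9 + 40·(−2) − k| / √1681 = 14
|k − (1)| = 14·41, so k = 575 or k = −573.

k = −573 or k = 575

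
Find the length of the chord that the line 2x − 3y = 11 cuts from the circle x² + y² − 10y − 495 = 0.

From the line, y = (−11 + 2x)/3. Substituting:
13x² − 104x − 4004 = 0  ⟹  x² − 8x − 308 = 0
x = 22 or x = −14, giving (22, 11) and (−14, −13).
|(22, 11) − (−14, −13)| = √((36)² + (24)²) = 12√13.

12√13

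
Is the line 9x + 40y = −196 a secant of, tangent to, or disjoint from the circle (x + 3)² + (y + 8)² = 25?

Substituting the line into the circle gives 1681x² + 7368x − 10224 = 0.
Discriminant = (7368)² − 4·1681·(−10224) = 123033600 > 0.
Two real roots: the line is a secant.

secant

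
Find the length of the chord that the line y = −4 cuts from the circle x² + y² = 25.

6

From the line, y = −4. Substituting:
x² − 9 = 0
x = 3 or x = −3, giving (3, −4) and (−3, −4).
Chord length = distance between (3, −4) and (−3, −4) = √36 = 6.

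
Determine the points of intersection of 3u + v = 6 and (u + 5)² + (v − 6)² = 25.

Substitute v = −3u + 6:
10u² + 10u = 0  ⟹  u² + u = 0
u = 0 or u = −1, giving (0, 6) and (−1, 9).

(−1, 9) and (0, 6)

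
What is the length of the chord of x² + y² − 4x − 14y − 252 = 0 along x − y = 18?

9√2

Centre (2, 7), r² = 305. Perpendicular distance d from centre to line = |−23| / √2 = 23/√2.
Chord = 2√(r² − d²) = 2·√(81/2) = 9√2.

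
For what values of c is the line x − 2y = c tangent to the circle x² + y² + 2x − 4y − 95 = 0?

For a tangent, require d(centre, line) = r = 10.
|1·(−1) − 2·2 − c| / √5 = 10
|c − (−5)| = 10√5.

c = −5 ± 10√5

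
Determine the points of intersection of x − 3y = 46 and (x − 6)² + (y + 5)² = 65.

(7, −13) and (10, −12)

Substitute y = (−46 + x)/3:
10x² − 170x + 700 = 0  ⟹  x² − 17x + 70 = 0
x = 10 or x = 7, giving (10, −12) and (7, −13).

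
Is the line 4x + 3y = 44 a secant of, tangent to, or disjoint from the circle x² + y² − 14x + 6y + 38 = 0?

Substituting the line into the circle gives 25x² − 550x + 3070 = 0.
Δ = 302500 − 307000 = −4500.
No real roots: the line does not meet the circle.

disjoint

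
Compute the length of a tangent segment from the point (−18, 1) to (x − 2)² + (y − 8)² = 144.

√305

Centre (2, 8), r² = 144. |PO|² = (−20)² + (−7)² = 449.
The tangent meets the radius at right angles, so tangent² = |PO|² − r² = 449 − 144 = 305.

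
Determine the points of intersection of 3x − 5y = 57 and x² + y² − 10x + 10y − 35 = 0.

Express y = (−57 + 3x)/5 and substitute into the circle:
34x² − 442x − 476 = 0  ⟹  x² − 13x − 14 = 0
x = 14 or x = −1, giving (14, −3) and (−1, −12).

(−1, −12) and (14, −3)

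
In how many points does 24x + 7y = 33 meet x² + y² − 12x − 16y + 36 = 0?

d² = (24·6 + 7·8 − (33))²/625 = 27889/625; r² = 64.
Since d² < r², the line cuts the circle twice.

2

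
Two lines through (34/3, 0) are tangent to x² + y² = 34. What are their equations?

A line y − (0) = m(x − (34/3)) is tangent when its distance from (0, 0) is √34:
(−34/3m − (0))² = 34(m² + 1)
25m² − 9 = 0, so m = 3/5 or m = −3/5.
With m = 3/5: 3x − 5y = 34. With m = −3/5: 3x + 5y = 34.

3x − 5y = 34 and 3x + 5y = 34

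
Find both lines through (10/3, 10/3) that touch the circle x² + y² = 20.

A line y − (10/3) = m(x − (10/3)) is tangent when its distance from (0, 0) is 2√5:
[m·(−10/3) − (−10/3)]² = 20(m² + 1)
2m² + 5m + 2 = 0, so m = −2 or m = −1/2.
With m = −2: 2x + y = 10. With m = −1/2: x + 2y = 10.

2x + y = 10 and x + 2y = 10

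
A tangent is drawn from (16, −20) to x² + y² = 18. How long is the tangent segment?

With centre O = (0, 0), |OP|² = 656 and r² = 18.
By the tangent–radius right angle, tangent length = √(|PO|² − r²) = √638.

√638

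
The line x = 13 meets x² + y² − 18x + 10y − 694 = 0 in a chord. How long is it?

56

The distance from (9, −5) to the line is 4, and r² = 800.
Chord = 2√(r² − d²) = 2·√(784) = 56.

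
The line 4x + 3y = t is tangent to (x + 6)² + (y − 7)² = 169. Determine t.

t = −68 or t = 62

For a tangent, require d(centre, line) = r = 13.
|4·(−6) + 3·7 − t| / √25 = 13
|t − (−3)| = 13·5, so t = 62 or t = −68.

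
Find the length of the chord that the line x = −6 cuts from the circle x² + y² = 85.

14

The distance from (0, 0) to the line is 6, and r² = 85.
Chord = 2√(r² − d²) = 2·√(49) = 14.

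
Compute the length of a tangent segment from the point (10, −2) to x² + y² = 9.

Centre (0, 0), r² = 9. |PO|² = (10)² + (−2)² = 104.
Power of the point: PT² = |PO|² − r² = 95, so PT = √95.

√95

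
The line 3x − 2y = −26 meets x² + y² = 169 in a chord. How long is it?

6√13

The distance from (0, 0) to the line is 26/√13, and r² = 169.
Half the chord is √(r² − d²) = √(117), so the full chord is 6√13.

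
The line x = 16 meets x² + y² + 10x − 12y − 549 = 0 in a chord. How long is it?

The line gives x = 16. Substituting into the circle:
y² − 12y − 133 = 0
y = 19 or y = −7, giving (16, 19) and (16, −7).
|(16, 19) − (16, −7)| = √((0)² + (26)²) = 26.

26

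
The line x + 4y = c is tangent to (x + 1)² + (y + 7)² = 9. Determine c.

c = −29 ± 3√17

For a tangent, require d(centre, line) = r = 3.
|1·(−1) + 4·(−7) − c| / √17 = 3
|c − (−29)| = 3√17.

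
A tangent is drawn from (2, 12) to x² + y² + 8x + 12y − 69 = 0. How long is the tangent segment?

√239

Centre (−4, −6), r² = 121. |PO|² = (6)² + (18)² = 360.
By the tangent–radius right angle, tangent length = √(|PO|² − r²) = √239.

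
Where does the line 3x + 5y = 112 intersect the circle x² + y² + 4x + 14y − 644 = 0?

(9, 17) and (14, 14)

From the line, y = (112 − 3x)/5. Substituting:
34x² − 782x + 4284 = 0  ⟹  x² − 23x + 126 = 0
x = 14 or x = 9, giving (14, 14) and (9, 17).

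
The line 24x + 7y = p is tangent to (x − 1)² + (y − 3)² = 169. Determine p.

p = −280 or p = 370

Tangency holds when the distance from the centre (1, 3) to the line equals the radius 13:
|24·1 + 7·3 − p| / √625 = 13
|p − (45)| = 13·25, so p = 370 or p = −280.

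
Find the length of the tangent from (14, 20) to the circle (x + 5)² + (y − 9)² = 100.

√382

Centre (−5, 9), r² = 100. |PO|² = (19)² + (11)² = 482.
Power of the point: PT² = |PO|² − r² = 382, so PT = √382.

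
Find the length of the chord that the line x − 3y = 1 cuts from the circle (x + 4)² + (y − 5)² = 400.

From the line, y = (−1 + x)/3. Substituting:
10x² + 40x − 3200 = 0  ⟹  x² + 4x − 320 = 0
x = 16 or x = −20, giving (16, 5) and (−20, −7).
|(16, 5) − (−20, −7)| = √((36)² + (12)²) = 12√10.

12√10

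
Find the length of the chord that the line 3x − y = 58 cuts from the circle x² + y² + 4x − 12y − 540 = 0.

From the line, y = 3x − 58. Substituting:
10x² − 380x + 3520 = 0  ⟹  x² − 38x + 352 = 0
x = 22 or x = 16, giving (22, 8) and (16, −10).
Chord length = distance between (22, 8) and (16, −10) = √360 = 6√10.

6√10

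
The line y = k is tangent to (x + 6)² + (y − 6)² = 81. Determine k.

The line touches the circle iff its distance from (−6, 6) is 9:
|0·(−6) + 1·6 − k| / √1 = 9
|k − (6)| = 9, so k = 15 or k = −3.

k = −3 or k = 15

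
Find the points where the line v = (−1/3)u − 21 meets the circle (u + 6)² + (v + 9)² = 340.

(−24, −13) and (6, −23)

Express v = (−63 − u)/3 and substitute into the circle:
10u² + 180u − 1440 = 0  ⟹  u² + 18u − 144 = 0
u = 6 or u = −24, giving (6, −23) and (−24, −13).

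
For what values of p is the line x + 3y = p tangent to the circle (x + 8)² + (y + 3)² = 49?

p = −17 ± 7√10

Tangency holds when the distance from the centre (−8, −3) to the line equals the radius 7:
|1·(−8) + 3·(−3) − p| / √10 = 7
|p − (−17)| = 7√10.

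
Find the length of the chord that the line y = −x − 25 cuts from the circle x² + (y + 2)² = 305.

9√2

Express y = −x − 25 and substitute into the circle:
2x² + 46x + 224 = 0  ⟹  x² + 23x + 112 = 0
x = −7 or x = −16, giving (−7, −18) and (−16, −9).
Chord length = distance between (−7, −18) and (−16, −9) = √162 = 9√2.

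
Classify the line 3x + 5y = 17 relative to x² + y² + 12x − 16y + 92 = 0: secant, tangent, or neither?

secant

Substituting the line into the circle gives 34x² + 438x + 1229 = 0.
Discriminant = (438)² − 4·34·(1229) = 24700 > 0.
Two real roots: the line is a secant.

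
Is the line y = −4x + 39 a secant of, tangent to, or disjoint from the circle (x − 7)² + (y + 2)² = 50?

Centre (7, −2), r² = 50. Distance² from centre to line = (−13)²/17 = 169/17.
Since d² < r², the line cuts the circle twice.

secant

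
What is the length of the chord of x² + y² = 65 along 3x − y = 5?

Substitute y = 3x − 5:
10x² − 30x − 40 = 0  ⟹  x² − 3x − 4 = 0
x = 4 or x = −1, giving (4, 7) and (−1, −8).
Chord length = distance between (4, 7) and (−1, −8) = √250 = 5√10.

5√10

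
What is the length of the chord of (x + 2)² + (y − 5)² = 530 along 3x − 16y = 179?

2√265

Express y = (−179 + 3x)/16 and substitute into the circle:
265x² − 530x − 67575 = 0  ⟹  x² − 2x − 255 = 0
x = 17 or x = −15, giving (17, −8) and (−15, −14).
Chord length = distance between (17, −8) and (−15, −14) = √1060 = 2√265.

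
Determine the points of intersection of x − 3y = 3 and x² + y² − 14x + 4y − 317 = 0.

Express y = (−3 + x)/3 and substitute into the circle:
10x² − 120x − 2880 = 0  ⟹  x² − 12x − 288 = 0
x = 24 or x = −12, giving (24, 7) and (−12, −5).

(−12, −5) and (24, 7)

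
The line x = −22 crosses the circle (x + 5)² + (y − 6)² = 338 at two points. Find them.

The line gives x = −22. Substituting into the circle:
y² − 12y − 13 = 0
y = 13 or y = −1, giving (−22, 13) and (−22, −1).

(−22, −1) and (−22, 13)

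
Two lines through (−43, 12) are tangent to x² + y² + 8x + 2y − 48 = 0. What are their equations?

4x + 7y = −88 and x + 8y = 53

A line y − (12) = m(x − (−43)) is tangent when its distance from (−4, −1) is √65:
(39m − (−13))² = 65(m² + 1)
56m² + 39m + 4 = 0, so m = −4/7 or m = −1/8.
With m = −4/7: 4x + 7y = −88. With m = −1/8: x + 8y = 53.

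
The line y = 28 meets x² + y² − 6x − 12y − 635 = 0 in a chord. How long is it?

Express y = 28 and substitute into the circle:
x² − 6x − 187 = 0
x = 17 or x = −11, giving (17, 28) and (−11, 28).
Chord length = distance between (17, 28) and (−11, 28) = √784 = 28.

28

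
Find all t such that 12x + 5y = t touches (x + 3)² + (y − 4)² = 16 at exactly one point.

The line touches the circle iff its distance from (−3, 4) is 4:
|12·(−3) + 5·4 − t| / √169 = 4
|t − (−16)| = 4·13, so t = 36 or t = −68.

t = −68 or t = 36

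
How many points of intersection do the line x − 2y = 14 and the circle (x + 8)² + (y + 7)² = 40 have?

2

Centre (−8, −7), r² = 40. Distance² from centre to line = (−8)²/5 = 64/5.
Since d² < r², the line cuts the circle twice.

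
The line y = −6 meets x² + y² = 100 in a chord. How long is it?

Centre (0, 0), r² = 100. Perpendicular distance d from centre to line = |6| / √1 = 6.
Half the chord is √(r² − d²) = √(64), so the full chord is 16.

16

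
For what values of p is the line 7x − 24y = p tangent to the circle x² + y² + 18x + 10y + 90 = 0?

p = −43 or p = 157

The line touches the circle iff its distance from (−9, −5) is 4:
|7·(−9) − 24·(−5) − p| / √625 = 4
|p − (57)| = 4·25, so p = 157 or p = −43.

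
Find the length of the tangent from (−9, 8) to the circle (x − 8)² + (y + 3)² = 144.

The centre is (8, −3) and r = 12. The square of the distance from P to the centre is 289 + 121 = 410.
By the tangent–radius right angle, tangent length = √(|PO|² − r²) = √266.

√266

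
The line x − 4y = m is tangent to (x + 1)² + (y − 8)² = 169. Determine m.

m = −33 ± 13√17

For a tangent, require d(centre, line) = r = 13.
|1·(−1) − 4·8 − m| / √17 = 13
|m − (−33)| = 13√17.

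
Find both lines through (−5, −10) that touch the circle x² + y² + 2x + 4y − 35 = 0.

Let a tangent through (−5, −10) have slope m. Its distance from (−1, −2) must equal 2√10:
[m·(4) − (8)]² = 40(m² + 1)
3m² + 8m − 3 = 0, so m = 1/3 or m = −3.
Through (−5, −10) these give x − 3y = 25 and 3x + y = −25.

x − 3y = 25 and 3x + y = −25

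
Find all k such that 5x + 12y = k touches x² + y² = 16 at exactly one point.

k = −52 or k = 52

For a tangent, require d(centre, line) = r = 4.
|5·0 + 12·0 − k| / √169 = 4
|k| = 4·13, so k = 52 or k = −52.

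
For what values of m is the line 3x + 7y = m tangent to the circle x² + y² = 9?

m = ±3√58

For a tangent, require d(centre, line) = r = 3.
|3·0 + 7·0 − m| / √58 = 3
|m| = 3√58.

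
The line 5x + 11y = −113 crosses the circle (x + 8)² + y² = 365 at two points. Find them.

(−27, 2) and (6, −13)

Express y = (−113 − 5x)/11 and substitute into the circle:
146x² + 3066x − 23652 = 0  ⟹  x² + 21x − 162 = 0
x = 6 or x = −27, giving (6, −13) and (−27, 2).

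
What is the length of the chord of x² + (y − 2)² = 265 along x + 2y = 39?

Substitute y = (39 − x)/2:
5x² − 70x + 165 = 0  ⟹  x² − 14x + 33 = 0
x = 11 or x = 3, giving (11, 14) and (3, 18).
|(11, 14) − (3, 18)| = √((8)² + (−4)²) = 4√5.

4√5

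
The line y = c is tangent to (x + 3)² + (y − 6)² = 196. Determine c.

c = −8 or c = 20

Tangency holds when the distance from the centre (−3, 6) to the line equals the radius 14:
|0·(−3) + 1·6 − c| / √1 = 14
|c − (6)| = 14, so c = 20 or c = −8.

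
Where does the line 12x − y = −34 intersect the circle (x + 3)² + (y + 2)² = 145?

From the line, y = 12x + 34. Substituting:
145x² + 870x + 1160 = 0  ⟹  x² + 6x + 8 = 0
x = −2 or x = −4, giving (−2, 10) and (−4, −14).

(−4, −14) and (−2, 10)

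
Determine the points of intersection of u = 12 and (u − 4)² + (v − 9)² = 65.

(12, 8) and (12, 10)

The line gives u = 12. Substituting into the circle:
v² − 18v + 80 = 0
v = 10 or v = 8, giving (12, 10) and (12, 8).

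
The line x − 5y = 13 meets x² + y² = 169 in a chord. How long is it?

From the line, y = (−13 + x)/5. Substituting:
26x² − 26x − 4056 = 0  ⟹  x² − x − 156 = 0
x = 13 or x = −12, giving (13, 0) and (−12, −5).
|(13, 0) − (−12, −5)| = √((25)² + (5)²) = 5√26.

5√26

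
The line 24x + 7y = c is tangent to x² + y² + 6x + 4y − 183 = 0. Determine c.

c = −436 or c = 264

For a tangent, require d(centre, line) = r = 14.
|24·(−3) + 7·(−2) − c| / √625 = 14
|c − (−86)| = 14·25, so c = 264 or c = −436.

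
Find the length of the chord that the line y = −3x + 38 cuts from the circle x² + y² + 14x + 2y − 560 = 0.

10√10

The distance from (−7, −1) to the line is 60/√10, and r² = 610.
Half the chord is √(r² − d²) = √(250), so the full chord is 10√10.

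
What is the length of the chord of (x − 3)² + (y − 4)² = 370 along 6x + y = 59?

6√37

Centre (3, 4), r² = 370. Perpendicular distance d from centre to line = |−37| / √37 = 37/√37.
Chord = 2√(r² − d²) = 2·√(333) = 6√37.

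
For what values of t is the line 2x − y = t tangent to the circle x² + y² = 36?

Tangency holds when the distance from the centre (0, 0) to the line equals the radius 6:
|2·0 − 1·0 − t| / √5 = 6
|t| = 6√5.

t = ±6√5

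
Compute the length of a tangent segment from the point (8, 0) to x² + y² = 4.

2√15

The centre is (0, 0) and r = 2. The square of the distance from P to the centre is 64 + 0 = 64.
By the tangent–radius right angle, tangent length = √(|PO|² − r²) = √60 = 2√15.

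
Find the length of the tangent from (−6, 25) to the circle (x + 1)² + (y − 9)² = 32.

The centre is (−1, 9) and r = 4√2. The square of the distance from P to the centre is 25 + 256 = 281.
Power of the point: PT² = |PO|² − r² = 249, so PT = √249.

√249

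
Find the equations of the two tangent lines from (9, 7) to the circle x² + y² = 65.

A line y − (7) = m(x − (9)) is tangent when its distance from (0, 0) is √65:
(−9m − (−7))² = 65(m² + 1)
8m² − 63m − 8 = 0, so m = −1/8 or m = 8.
With m = −1/8: x + 8y = 65. With m = 8: 8x − y = 65.

x + 8y = 65 and 8x − y = 65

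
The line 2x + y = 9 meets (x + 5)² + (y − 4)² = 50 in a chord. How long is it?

2√5

Centre (−5, 4), r² = 50. Perpendicular distance d from centre to line = |−15| / √5 = 15/√5.
Half the chord is √(r² − d²) = √(5), so the full chord is 2√5.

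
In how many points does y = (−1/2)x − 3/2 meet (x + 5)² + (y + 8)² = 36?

Substituting the line into the circle gives 5x² + 14x + 125 = 0.
Discriminant = (14)² − 4·5·(125) = −2304 < 0.
No real roots: the line does not meet the circle.

0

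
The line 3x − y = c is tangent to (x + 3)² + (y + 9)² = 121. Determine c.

For a tangent, require d(centre, line) = r = 11.
|3·(−3) − 1·(−9) − c| / √10 = 11
|c| = 11√10.

c = ±11√10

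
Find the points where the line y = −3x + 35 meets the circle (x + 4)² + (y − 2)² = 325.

Substitute y = −3x + 35:
10x² − 190x + 780 = 0  ⟹  x² − 19x + 78 = 0
x = 13 or x = 6, giving (13, −4) and (6, 17).

(6, 17) and (13, −4)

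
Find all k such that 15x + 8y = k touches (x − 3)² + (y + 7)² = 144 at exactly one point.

The line touches the circle iff its distance from (3, −7) is 12:
|15·3 + 8·(−7) − k| / √289 = 12
|k − (−11)| = 12·17, so k = 193 or k = −215.

k = −215 or k = 193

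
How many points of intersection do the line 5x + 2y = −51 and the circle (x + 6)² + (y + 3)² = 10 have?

d² = (5·(−6) + 2·(−3) − (−51))²/29 = 225/29; r² = 10.
Since d² < r², the line cuts the circle twice.

2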